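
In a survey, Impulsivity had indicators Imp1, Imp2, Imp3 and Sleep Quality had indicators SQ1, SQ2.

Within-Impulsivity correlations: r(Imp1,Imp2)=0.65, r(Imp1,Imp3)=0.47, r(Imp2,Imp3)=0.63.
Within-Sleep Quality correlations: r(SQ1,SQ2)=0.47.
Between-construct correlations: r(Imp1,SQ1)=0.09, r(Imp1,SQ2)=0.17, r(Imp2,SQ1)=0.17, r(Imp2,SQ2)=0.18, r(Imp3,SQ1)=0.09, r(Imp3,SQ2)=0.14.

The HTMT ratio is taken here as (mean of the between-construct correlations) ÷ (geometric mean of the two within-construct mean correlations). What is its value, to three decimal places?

0.267

Mean heterotrait r = 0.84/6 = 0.1400.
Mean within-Imp = 1.75/3 = 0.5833; mean within-SQ = 0.47/1 = 0.4700.
Geometric mean = √(0.5833 × 0.4700) = 0.5236.
HTMT = 0.1400 / 0.5236 = 0.267.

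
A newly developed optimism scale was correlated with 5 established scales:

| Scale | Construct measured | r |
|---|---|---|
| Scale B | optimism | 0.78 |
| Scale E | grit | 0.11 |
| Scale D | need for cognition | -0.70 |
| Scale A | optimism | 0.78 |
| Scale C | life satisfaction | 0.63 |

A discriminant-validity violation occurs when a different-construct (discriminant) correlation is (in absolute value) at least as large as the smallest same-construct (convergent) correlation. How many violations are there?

0

Convergent (same construct = optimism): Scale B, Scale A.
Smallest convergent = 0.78. Discriminant |r|: 0.11, 0.70, 0.63; count ≥ 0.78 → 0.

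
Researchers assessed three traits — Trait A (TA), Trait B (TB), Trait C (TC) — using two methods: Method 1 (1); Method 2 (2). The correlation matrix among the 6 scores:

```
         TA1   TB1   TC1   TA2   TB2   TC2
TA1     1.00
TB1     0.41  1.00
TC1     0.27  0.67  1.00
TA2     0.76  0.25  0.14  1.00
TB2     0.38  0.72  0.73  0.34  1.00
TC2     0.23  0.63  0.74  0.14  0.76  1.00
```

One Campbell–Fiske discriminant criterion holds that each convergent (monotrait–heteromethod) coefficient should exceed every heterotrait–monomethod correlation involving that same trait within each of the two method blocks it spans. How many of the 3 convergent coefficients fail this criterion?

2

Checking each validity diagonal entry against its comparison values:
TA (methods 1·2): 0.76 vs {0.41, 0.34, 0.27, 0.14} → pass.
TB (methods 1·2): 0.72 vs {0.41, 0.34, 0.67, 0.76} → fail.
TC (methods 1·2): 0.74 vs {0.27, 0.14, 0.67, 0.76} → fail.
2 of 3 fail.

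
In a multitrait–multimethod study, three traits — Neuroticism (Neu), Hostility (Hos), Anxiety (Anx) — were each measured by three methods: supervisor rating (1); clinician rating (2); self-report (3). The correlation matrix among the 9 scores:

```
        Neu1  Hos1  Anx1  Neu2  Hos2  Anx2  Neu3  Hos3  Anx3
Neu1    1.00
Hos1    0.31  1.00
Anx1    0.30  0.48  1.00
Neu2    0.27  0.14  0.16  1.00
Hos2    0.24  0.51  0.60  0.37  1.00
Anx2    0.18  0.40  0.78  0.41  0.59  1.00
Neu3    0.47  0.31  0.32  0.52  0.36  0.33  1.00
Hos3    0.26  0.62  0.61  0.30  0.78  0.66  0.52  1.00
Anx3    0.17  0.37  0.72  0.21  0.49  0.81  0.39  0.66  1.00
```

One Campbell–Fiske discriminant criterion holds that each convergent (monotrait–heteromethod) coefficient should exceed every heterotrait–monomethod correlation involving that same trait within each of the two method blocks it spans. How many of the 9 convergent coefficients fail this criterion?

5

Each convergent coefficient versus the relevant comparison correlations:
Neu (methods 1·2): 0.27 vs {0.31, 0.37, 0.30, 0.41} → fail.
Neu (methods 1·3): 0.47 vs {0.31, 0.52, 0.30, 0.39} → fail.
Neu (methods 2·3): 0.52 vs {0.37, 0.52, 0.41, 0.39} → fail.
Hos (methods 1·2): 0.51 vs {0.31, 0.37, 0.48, 0.59} → fail.
Hos (methods 1·3): 0.62 vs {0.31, 0.52, 0.48, 0.66} → fail.
Hos (methods 2·3): 0.78 vs {0.37, 0.52, 0.59, 0.66} → pass.
Anx (methods 1·2): 0.78 vs {0.30, 0.41, 0.48, 0.59} → pass.
Anx (methods 1·3): 0.72 vs {0.30, 0.39, 0.48, 0.66} → pass.
Anx (methods 2·3): 0.81 vs {0.41, 0.39, 0.59, 0.66} → pass.
5 of 9 fail.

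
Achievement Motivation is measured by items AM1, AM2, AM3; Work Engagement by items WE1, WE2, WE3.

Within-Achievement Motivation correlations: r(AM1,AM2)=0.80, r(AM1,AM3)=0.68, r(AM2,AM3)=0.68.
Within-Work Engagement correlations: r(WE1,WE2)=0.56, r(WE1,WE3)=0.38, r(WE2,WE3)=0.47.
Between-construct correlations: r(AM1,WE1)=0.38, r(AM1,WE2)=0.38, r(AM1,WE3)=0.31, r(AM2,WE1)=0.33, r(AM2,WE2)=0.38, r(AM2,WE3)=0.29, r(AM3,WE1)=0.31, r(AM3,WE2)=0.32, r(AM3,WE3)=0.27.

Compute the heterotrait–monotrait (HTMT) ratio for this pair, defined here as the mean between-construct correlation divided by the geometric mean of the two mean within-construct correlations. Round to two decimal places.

Mean heterotrait r = 2.97/9 = 0.3300.
Mean within-AM = 2.16/3 = 0.7200; mean within-WE = 1.41/3 = 0.4700.
Geometric mean = √(0.7200 × 0.4700) = 0.5817.
HTMT = 0.3300 / 0.5817 = 0.57.

0.57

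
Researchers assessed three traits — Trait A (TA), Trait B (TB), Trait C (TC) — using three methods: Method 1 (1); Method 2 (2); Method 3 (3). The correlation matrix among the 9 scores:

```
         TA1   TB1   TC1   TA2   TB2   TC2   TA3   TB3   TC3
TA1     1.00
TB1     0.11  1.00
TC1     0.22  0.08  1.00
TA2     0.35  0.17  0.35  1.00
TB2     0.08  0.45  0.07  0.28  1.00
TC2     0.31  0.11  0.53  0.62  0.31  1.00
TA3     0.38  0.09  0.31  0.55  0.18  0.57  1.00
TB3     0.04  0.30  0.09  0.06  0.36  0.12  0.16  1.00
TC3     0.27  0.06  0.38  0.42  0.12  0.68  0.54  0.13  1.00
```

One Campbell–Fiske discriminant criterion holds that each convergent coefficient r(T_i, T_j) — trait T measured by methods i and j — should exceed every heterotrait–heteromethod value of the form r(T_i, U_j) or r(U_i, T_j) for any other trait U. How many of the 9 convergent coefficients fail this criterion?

Checking each validity diagonal entry against its comparison values:
TA (methods 1·2): 0.35 vs {0.08, 0.17, 0.31, 0.35} → fail.
TA (methods 1·3): 0.38 vs {0.04, 0.09, 0.27, 0.31} → pass.
TA (methods 2·3): 0.55 vs {0.06, 0.18, 0.42, 0.57} → fail.
TB (methods 1·2): 0.45 vs {0.17, 0.08, 0.11, 0.07} → pass.
TB (methods 1·3): 0.30 vs {0.09, 0.04, 0.06, 0.09} → pass.
TB (methods 2·3): 0.36 vs {0.18, 0.06, 0.12, 0.12} → pass.
TC (methods 1·2): 0.53 vs {0.35, 0.31, 0.07, 0.11} → pass.
TC (methods 1·3): 0.38 vs {0.31, 0.27, 0.09, 0.06} → pass.
TC (methods 2·3): 0.68 vs {0.57, 0.42, 0.12, 0.12} → pass.
2 of 9 fail.

2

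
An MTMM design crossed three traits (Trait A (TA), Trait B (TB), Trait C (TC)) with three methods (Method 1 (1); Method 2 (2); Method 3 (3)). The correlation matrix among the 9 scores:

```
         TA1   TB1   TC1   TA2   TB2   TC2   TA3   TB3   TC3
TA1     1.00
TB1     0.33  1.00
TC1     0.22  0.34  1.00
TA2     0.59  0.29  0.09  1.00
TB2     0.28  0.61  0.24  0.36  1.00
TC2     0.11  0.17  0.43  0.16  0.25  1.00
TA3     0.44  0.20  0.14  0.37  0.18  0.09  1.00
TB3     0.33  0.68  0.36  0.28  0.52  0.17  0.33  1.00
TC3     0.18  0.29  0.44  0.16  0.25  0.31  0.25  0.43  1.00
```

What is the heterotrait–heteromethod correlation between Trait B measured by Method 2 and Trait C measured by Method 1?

Different traits and methods: r(TB2, TC1) = 0.24.

0.24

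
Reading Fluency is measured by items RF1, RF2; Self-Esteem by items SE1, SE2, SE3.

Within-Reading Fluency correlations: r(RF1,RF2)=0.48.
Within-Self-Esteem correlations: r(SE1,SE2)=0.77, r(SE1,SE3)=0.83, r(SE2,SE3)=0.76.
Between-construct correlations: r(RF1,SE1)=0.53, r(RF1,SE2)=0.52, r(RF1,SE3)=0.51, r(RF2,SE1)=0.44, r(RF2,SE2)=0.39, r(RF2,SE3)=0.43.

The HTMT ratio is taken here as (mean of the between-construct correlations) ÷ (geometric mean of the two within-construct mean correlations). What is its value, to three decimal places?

Mean heterotrait r = 2.82/6 = 0.4700.
Mean within-RF = 0.48/1 = 0.4800; mean within-SE = 2.36/3 = 0.7867.
Geometric mean = √(0.4800 × 0.7867) = 0.6145.
HTMT = 0.4700 / 0.6145 = 0.765.

0.765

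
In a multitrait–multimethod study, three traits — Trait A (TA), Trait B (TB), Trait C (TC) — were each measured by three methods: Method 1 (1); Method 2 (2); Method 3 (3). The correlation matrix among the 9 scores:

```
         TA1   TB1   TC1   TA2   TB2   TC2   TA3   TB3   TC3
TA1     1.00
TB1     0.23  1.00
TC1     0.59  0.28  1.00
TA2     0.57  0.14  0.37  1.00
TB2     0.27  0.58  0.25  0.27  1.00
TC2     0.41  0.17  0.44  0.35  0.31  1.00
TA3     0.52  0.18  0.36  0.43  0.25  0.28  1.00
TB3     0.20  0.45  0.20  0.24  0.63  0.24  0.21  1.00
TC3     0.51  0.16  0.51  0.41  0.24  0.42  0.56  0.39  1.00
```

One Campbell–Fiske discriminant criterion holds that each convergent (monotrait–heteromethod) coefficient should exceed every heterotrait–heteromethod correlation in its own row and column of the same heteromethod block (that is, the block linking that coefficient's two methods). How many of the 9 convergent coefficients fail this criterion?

Each convergent coefficient versus the relevant comparison correlations:
TA (methods 1·2): 0.57 vs {0.27, 0.14, 0.41, 0.37} → pass.
TA (methods 1·3): 0.52 vs {0.20, 0.18, 0.51, 0.36} → pass.
TA (methods 2·3): 0.43 vs {0.24, 0.25, 0.41, 0.28} → pass.
TB (methods 1·2): 0.58 vs {0.14, 0.27, 0.17, 0.25} → pass.
TB (methods 1·3): 0.45 vs {0.18, 0.20, 0.16, 0.20} → pass.
TB (methods 2·3): 0.63 vs {0.25, 0.24, 0.24, 0.24} → pass.
TC (methods 1·2): 0.44 vs {0.37, 0.41, 0.25, 0.17} → pass.
TC (methods 1·3): 0.51 vs {0.36, 0.51, 0.20, 0.16} → fail.
TC (methods 2·3): 0.42 vs {0.28, 0.41, 0.24, 0.24} → pass.
1 of 9 fail.

1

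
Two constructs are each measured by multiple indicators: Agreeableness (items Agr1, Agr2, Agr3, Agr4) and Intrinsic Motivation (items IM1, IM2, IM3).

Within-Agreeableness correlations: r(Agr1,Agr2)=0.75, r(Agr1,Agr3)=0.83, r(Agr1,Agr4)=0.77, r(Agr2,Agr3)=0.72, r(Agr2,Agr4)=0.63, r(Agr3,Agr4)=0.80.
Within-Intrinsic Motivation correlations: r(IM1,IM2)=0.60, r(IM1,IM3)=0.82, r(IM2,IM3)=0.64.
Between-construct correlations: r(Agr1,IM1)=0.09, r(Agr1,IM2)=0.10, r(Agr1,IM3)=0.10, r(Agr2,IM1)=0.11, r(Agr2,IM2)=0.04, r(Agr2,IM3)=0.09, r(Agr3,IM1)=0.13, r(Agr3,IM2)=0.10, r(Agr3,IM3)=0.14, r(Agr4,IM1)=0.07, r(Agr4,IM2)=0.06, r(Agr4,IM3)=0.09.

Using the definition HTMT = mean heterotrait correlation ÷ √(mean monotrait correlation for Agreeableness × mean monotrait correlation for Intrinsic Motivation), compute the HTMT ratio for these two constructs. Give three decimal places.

Mean heterotrait r = 1.12/12 = 0.0933.
Mean within-Agr = 4.50/6 = 0.7500; mean within-IM = 2.06/3 = 0.6867.
Geometric mean = √(0.7500 × 0.6867) = 0.7177.
HTMT = 0.0933 / 0.7177 = 0.130.

0.130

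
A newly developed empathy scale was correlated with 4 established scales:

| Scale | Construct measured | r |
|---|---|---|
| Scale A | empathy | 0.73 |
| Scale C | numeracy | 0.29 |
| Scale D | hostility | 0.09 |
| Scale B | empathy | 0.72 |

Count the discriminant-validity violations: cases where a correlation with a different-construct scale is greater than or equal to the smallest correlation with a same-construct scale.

0

Convergent (same construct = empathy): Scale A, Scale B.
Smallest convergent = 0.72. Discriminant values: 0.29, 0.09; count ≥ 0.72 → 0.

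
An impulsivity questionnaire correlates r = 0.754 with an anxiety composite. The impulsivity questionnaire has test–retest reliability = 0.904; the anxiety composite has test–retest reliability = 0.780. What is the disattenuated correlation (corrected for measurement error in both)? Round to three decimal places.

r_true = r_obs / √(r_xx · r_yy) = 0.754 / √(0.904 × 0.780) = 0.754 / √0.705120 = 0.754 / 0.8397 ≈ 0.898.

0.898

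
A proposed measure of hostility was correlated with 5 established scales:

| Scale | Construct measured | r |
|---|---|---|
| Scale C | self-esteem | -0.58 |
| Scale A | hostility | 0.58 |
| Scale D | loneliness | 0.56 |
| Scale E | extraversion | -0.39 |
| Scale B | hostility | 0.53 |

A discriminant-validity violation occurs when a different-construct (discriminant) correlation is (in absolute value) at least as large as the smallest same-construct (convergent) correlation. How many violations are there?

Convergent (same construct = hostility): Scale A, Scale B.
Smallest convergent = 0.53. Discriminant |r|: 0.58, 0.56, 0.39; count ≥ 0.53 → 2.

2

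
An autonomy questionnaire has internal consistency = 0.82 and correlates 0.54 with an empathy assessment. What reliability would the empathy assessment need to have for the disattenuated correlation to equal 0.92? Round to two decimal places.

r_true = r_obs / √(r_xx · r_yy) ⇒ 0.92 = 0.54 / √(0.82 · r_yy).
√(0.82 · r_yy) = 0.54 / 0.92 = 0.5870; 0.82 · r_yy = 0.3446; r_yy = 0.3446 / 0.82 ≈ 0.42.

0.42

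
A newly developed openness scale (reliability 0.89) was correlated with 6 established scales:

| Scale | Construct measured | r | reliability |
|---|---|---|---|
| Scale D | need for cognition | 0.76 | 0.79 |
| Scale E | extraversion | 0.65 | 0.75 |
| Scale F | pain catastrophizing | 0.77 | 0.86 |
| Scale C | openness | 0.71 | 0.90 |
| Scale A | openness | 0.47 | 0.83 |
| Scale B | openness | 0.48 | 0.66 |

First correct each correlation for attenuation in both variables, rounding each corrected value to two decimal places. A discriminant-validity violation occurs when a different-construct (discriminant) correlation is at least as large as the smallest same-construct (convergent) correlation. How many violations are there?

3

Disattenuated r (r / √(r_scale · r_new)):
  Scale D (disc): 0.76 / √(0.79·0.89) = 0.91
  Scale E (disc): 0.65 / √(0.75·0.89) = 0.80
  Scale F (disc): 0.77 / √(0.86·0.89) = 0.88
  Scale C (conv): 0.71 / √(0.90·0.89) = 0.79
  Scale A (conv): 0.47 / √(0.83·0.89) = 0.55
  Scale B (conv): 0.48 / √(0.66·0.89) = 0.63
Smallest convergent = 0.55. Discriminant values: 0.91, 0.80, 0.88; count ≥ 0.55 → 3.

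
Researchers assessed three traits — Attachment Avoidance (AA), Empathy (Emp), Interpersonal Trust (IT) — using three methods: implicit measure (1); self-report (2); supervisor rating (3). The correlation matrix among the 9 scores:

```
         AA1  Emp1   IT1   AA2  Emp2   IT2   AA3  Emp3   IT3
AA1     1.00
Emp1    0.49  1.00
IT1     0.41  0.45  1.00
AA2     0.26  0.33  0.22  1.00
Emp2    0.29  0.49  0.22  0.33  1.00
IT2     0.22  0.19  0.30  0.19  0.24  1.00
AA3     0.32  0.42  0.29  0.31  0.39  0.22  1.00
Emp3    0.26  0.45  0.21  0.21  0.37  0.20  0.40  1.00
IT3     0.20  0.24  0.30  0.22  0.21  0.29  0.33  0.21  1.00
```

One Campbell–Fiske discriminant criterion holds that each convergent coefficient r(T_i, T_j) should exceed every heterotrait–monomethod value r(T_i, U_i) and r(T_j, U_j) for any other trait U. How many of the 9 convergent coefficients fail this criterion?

9

Checking each validity diagonal entry against its comparison values:
AA (methods 1·2): 0.26 vs {0.49, 0.33, 0.41, 0.19} → fail.
AA (methods 1·3): 0.32 vs {0.49, 0.40, 0.41, 0.33} → fail.
AA (methods 2·3): 0.31 vs {0.33, 0.40, 0.19, 0.33} → fail.
Emp (methods 1·2): 0.49 vs {0.49, 0.33, 0.45, 0.24} → fail.
Emp (methods 1·3): 0.45 vs {0.49, 0.40, 0.45, 0.21} → fail.
Emp (methods 2·3): 0.37 vs {0.33, 0.40, 0.24, 0.21} → fail.
IT (methods 1·2): 0.30 vs {0.41, 0.19, 0.45, 0.24} → fail.
IT (methods 1·3): 0.30 vs {0.41, 0.33, 0.45, 0.21} → fail.
IT (methods 2·3): 0.29 vs {0.19, 0.33, 0.24, 0.21} → fail.
9 of 9 fail.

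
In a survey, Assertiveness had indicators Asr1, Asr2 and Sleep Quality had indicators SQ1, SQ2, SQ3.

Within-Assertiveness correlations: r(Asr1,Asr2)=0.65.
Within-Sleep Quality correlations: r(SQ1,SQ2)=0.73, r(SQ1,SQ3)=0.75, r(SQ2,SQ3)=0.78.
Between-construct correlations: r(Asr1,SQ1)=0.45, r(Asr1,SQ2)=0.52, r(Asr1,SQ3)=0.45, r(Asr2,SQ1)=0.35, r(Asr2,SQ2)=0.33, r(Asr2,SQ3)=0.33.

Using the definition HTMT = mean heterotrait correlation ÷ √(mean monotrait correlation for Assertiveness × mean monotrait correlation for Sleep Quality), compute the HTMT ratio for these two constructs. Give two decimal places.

0.58

Between-construct mean = 2.43/6 = 0.4050.
Mean within-Asr = 0.65/1 = 0.6500; mean within-SQ = 2.26/3 = 0.7533.
Geometric mean = √(0.6500 × 0.7533) = 0.6997.
HTMT = 0.4050 / 0.6997 = 0.58.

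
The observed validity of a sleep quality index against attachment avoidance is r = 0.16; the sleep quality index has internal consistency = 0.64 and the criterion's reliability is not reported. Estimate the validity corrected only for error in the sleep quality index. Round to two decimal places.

Single correction: r_c = r_obs / √r_xx = 0.16 / √0.64 = 0.16 / 0.8000 ≈ 0.20.

0.20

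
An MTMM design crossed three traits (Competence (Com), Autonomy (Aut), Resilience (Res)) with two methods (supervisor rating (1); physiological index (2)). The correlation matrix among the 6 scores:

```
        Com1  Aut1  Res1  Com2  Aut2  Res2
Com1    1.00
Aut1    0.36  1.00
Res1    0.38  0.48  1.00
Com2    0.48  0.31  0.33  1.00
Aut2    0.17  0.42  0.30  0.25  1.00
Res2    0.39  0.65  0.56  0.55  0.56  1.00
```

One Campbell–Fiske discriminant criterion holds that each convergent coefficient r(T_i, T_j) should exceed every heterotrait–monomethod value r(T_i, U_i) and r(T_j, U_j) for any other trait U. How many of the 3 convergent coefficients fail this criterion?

Checking each validity diagonal entry against its comparison values:
Com (methods 1·2): 0.48 vs {0.36, 0.25, 0.38, 0.55} → fail.
Aut (methods 1·2): 0.42 vs {0.36, 0.25, 0.48, 0.56} → fail.
Res (methods 1·2): 0.56 vs {0.38, 0.55, 0.48, 0.56} → fail.
3 of 3 fail.

3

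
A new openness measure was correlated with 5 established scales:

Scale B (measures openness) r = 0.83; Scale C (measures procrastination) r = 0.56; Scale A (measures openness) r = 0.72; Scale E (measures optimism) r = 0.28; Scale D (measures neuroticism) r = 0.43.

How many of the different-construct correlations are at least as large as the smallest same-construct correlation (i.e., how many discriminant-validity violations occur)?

Convergent (same construct = openness): Scale B, Scale A.
Smallest convergent = 0.72. Discriminant values: 0.56, 0.28, 0.43; count ≥ 0.72 → 0.

0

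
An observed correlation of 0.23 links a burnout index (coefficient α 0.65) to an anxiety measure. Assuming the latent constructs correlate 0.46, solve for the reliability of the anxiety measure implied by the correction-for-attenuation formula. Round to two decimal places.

0.38

r_true = r_obs / √(r_xx · r_yy) ⇒ 0.46 = 0.23 / √(0.65 · r_yy).
√(0.65 · r_yy) = 0.23 / 0.46 = 0.5000; 0.65 · r_yy = 0.2500; r_yy = 0.2500 / 0.65 ≈ 0.38.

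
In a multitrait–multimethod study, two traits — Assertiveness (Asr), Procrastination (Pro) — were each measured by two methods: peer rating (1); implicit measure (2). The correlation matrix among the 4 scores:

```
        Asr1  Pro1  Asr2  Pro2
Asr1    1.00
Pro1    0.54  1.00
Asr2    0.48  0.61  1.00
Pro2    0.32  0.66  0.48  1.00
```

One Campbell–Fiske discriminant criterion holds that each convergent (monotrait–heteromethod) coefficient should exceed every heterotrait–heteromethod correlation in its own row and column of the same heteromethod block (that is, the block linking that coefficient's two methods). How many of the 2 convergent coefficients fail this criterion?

1

Checking each validity diagonal entry against its comparison values:
Asr (methods 1·2): 0.48 vs {0.32, 0.61} → fail.
Pro (methods 1·2): 0.66 vs {0.61, 0.32} → pass.
1 of 2 fail.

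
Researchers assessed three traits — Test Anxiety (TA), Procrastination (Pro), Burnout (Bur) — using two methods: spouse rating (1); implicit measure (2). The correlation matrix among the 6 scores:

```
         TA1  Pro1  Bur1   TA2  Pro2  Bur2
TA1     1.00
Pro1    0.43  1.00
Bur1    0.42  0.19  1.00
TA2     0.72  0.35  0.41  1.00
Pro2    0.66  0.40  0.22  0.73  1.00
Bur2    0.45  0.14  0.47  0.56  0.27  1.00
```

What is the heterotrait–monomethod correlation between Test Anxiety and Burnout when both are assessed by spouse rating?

0.42

Different traits, same method: r(TA1, Bur1) = 0.42.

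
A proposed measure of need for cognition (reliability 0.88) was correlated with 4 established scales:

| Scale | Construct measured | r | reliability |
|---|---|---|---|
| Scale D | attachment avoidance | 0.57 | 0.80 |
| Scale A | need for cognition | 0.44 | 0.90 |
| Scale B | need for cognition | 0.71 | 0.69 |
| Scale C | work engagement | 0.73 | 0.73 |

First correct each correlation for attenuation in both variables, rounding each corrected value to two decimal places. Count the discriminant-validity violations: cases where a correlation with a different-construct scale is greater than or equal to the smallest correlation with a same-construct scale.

Disattenuated r (r / √(r_scale · r_new)):
  Scale D (disc): 0.57 / √(0.80·0.88) = 0.68
  Scale A (conv): 0.44 / √(0.90·0.88) = 0.49
  Scale B (conv): 0.71 / √(0.69·0.88) = 0.91
  Scale C (disc): 0.73 / √(0.73·0.88) = 0.91
Smallest convergent = 0.49. Discriminant values: 0.68, 0.91; count ≥ 0.49 → 2.

2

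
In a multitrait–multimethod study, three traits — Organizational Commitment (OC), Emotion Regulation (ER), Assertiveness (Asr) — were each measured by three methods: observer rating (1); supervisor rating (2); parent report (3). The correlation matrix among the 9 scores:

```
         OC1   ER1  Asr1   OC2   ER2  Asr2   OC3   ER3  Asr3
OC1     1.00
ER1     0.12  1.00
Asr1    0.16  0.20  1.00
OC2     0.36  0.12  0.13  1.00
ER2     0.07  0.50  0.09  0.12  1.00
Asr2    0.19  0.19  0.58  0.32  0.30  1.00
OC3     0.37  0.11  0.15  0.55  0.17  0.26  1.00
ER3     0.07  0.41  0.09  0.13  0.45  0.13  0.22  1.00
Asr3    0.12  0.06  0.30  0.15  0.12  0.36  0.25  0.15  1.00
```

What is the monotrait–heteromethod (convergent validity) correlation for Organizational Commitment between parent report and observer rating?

Same trait (OC), different methods: r(OC3, OC1) = 0.37.

0.37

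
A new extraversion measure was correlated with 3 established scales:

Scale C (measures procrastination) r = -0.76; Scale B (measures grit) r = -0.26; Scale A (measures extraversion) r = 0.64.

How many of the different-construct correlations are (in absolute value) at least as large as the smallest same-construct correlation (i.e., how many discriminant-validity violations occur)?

Convergent (same construct = extraversion): Scale A.
Smallest convergent = 0.64. Discriminant |r|: 0.76, 0.26; count ≥ 0.64 → 1.

1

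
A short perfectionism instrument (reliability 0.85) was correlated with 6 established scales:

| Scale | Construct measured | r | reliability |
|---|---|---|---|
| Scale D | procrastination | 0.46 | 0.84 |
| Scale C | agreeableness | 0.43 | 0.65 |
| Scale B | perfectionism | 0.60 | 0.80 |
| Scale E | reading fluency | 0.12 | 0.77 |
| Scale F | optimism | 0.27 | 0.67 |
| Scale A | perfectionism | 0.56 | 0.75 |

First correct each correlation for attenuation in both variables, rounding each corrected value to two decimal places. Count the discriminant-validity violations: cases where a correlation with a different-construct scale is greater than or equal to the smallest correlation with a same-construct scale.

0

Disattenuated r (r / √(r_scale · r_new)):
  Scale D (disc): 0.46 / √(0.84·0.85) = 0.54
  Scale C (disc): 0.43 / √(0.65·0.85) = 0.58
  Scale B (conv): 0.60 / √(0.80·0.85) = 0.73
  Scale E (disc): 0.12 / √(0.77·0.85) = 0.15
  Scale F (disc): 0.27 / √(0.67·0.85) = 0.36
  Scale A (conv): 0.56 / √(0.75·0.85) = 0.70
Smallest convergent = 0.70. Discriminant values: 0.54, 0.58, 0.15, 0.36; count ≥ 0.70 → 0.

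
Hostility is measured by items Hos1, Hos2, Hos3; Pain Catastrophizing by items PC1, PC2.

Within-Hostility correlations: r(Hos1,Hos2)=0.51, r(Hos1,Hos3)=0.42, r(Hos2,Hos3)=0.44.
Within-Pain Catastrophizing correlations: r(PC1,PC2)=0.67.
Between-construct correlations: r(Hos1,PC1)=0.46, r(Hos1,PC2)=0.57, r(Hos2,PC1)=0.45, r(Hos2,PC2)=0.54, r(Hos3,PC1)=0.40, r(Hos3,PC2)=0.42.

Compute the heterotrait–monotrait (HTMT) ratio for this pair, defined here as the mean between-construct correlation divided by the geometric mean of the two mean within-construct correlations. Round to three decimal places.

Mean between = 2.84/6 = 0.4733.
Mean within-Hos = 1.37/3 = 0.4567; mean within-PC = 0.67/1 = 0.6700.
Geometric mean = √(0.4567 × 0.6700) = 0.5532.
HTMT = 0.4733 / 0.5532 = 0.856.

0.856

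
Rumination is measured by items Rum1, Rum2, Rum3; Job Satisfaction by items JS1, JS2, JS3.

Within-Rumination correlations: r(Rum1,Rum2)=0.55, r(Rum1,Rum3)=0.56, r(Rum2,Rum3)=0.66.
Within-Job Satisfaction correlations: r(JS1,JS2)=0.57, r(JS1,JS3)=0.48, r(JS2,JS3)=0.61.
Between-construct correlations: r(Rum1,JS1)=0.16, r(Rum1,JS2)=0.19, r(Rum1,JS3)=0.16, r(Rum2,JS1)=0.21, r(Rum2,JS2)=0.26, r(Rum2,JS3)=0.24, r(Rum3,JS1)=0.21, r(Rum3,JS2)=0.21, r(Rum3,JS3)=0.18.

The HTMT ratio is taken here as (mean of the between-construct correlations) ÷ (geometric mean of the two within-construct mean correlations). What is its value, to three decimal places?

Mean between = 1.82/9 = 0.2022.
Mean within-Rum = 1.77/3 = 0.5900; mean within-JS = 1.66/3 = 0.5533.
Geometric mean = √(0.5900 × 0.5533) = 0.5714.
HTMT = 0.2022 / 0.5714 = 0.354.

0.354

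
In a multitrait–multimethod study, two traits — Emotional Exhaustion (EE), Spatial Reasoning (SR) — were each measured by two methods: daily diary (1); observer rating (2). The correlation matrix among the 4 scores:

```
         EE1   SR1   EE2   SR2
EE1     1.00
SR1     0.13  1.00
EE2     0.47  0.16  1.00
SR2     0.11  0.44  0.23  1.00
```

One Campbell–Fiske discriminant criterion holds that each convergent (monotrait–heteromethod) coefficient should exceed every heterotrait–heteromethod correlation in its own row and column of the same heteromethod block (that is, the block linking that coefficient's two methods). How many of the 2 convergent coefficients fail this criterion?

0

Convergent coefficients and their comparison sets:
EE (methods 1·2): 0.47 vs {0.11, 0.16} → pass.
SR (methods 1·2): 0.44 vs {0.16, 0.11} → pass.
0 of 2 fail.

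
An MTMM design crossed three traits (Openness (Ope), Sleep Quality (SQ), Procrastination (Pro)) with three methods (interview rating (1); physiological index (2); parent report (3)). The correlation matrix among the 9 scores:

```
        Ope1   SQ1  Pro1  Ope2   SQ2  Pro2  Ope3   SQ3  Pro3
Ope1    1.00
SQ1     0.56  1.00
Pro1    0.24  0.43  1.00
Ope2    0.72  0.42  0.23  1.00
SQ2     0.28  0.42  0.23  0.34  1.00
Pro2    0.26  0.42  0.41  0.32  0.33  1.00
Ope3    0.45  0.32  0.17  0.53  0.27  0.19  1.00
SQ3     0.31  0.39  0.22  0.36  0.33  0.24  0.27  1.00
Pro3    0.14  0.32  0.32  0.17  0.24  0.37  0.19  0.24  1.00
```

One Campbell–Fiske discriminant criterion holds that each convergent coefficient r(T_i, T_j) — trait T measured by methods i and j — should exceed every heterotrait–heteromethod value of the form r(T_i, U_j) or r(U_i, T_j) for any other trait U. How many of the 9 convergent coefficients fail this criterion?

Each convergent coefficient versus the relevant comparison correlations:
Ope (methods 1·2): 0.72 vs {0.28, 0.42, 0.26, 0.23} → pass.
Ope (methods 1·3): 0.45 vs {0.31, 0.32, 0.14, 0.17} → pass.
Ope (methods 2·3): 0.53 vs {0.36, 0.27, 0.17, 0.19} → pass.
SQ (methods 1·2): 0.42 vs {0.42, 0.28, 0.42, 0.23} → fail.
SQ (methods 1·3): 0.39 vs {0.32, 0.31, 0.32, 0.22} → pass.
SQ (methods 2·3): 0.33 vs {0.27, 0.36, 0.24, 0.24} → fail.
Pro (methods 1·2): 0.41 vs {0.23, 0.26, 0.23, 0.42} → fail.
Pro (methods 1·3): 0.32 vs {0.17, 0.14, 0.22, 0.32} → fail.
Pro (methods 2·3): 0.37 vs {0.19, 0.17, 0.24, 0.24} → pass.
4 of 9 fail.

4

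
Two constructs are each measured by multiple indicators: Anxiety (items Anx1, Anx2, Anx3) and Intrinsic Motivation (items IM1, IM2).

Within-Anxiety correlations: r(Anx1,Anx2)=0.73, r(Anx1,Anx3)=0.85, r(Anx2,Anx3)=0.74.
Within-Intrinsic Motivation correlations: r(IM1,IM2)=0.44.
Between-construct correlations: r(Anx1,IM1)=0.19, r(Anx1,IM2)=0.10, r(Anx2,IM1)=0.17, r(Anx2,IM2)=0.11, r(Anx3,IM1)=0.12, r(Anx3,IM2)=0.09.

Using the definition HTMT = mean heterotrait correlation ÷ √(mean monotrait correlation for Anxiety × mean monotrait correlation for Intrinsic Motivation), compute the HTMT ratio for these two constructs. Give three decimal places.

Mean heterotrait r = 0.78/6 = 0.1300.
Mean within-Anx = 2.32/3 = 0.7733; mean within-IM = 0.44/1 = 0.4400.
Geometric mean = √(0.7733 × 0.4400) = 0.5833.
HTMT = 0.1300 / 0.5833 = 0.223.

0.223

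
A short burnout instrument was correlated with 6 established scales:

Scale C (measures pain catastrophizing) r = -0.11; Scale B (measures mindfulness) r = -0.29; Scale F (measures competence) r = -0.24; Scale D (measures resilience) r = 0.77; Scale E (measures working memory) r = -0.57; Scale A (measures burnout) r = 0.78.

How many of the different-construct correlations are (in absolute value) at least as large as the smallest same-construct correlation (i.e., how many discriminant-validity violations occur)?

0

Convergent (same construct = burnout): Scale A.
Smallest convergent = 0.78. Discriminant |r|: 0.11, 0.29, 0.24, 0.77, 0.57; count ≥ 0.78 → 0.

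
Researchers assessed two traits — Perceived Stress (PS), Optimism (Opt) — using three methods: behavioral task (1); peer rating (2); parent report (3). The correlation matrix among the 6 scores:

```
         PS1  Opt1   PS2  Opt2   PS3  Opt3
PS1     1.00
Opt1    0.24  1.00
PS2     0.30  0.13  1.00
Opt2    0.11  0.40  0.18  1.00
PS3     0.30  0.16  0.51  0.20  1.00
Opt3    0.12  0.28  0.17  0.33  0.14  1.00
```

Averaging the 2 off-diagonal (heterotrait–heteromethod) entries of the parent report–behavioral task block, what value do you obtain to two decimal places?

HTHM values (method 3 × method 1): 0.16, 0.12; mean = 0.28/2 = 0.14.

0.14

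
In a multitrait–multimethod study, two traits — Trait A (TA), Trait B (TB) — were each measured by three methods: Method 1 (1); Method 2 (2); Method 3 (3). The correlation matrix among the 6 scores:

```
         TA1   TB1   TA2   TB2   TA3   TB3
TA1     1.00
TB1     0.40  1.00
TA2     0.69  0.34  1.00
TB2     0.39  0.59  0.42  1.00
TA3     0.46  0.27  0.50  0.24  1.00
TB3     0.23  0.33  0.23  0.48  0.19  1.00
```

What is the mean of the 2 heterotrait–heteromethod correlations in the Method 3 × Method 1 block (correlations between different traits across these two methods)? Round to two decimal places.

HTHM values (method 3 × method 1): 0.27, 0.23; mean = 0.50/2 = 0.25.

0.25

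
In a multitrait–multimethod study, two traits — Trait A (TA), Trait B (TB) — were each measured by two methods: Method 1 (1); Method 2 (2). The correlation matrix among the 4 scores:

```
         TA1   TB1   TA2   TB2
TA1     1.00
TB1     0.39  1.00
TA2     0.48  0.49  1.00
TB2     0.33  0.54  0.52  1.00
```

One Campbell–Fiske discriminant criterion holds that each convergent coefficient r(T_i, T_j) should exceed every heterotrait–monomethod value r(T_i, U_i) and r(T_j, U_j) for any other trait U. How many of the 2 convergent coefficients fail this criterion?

1

Convergent coefficients and their comparison sets:
TA (methods 1·2): 0.48 vs {0.39, 0.52} → fail.
TB (methods 1·2): 0.54 vs {0.39, 0.52} → pass.
1 of 2 fail.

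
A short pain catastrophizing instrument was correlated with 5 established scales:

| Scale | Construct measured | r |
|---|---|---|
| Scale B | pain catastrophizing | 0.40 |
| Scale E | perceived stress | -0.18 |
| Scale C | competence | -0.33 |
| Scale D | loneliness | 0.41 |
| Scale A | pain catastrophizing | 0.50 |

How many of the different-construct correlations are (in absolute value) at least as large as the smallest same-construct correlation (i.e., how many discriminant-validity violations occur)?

1

Convergent (same construct = pain catastrophizing): Scale B, Scale A.
Smallest convergent = 0.40. Discriminant |r|: 0.18, 0.33, 0.41; count ≥ 0.40 → 1.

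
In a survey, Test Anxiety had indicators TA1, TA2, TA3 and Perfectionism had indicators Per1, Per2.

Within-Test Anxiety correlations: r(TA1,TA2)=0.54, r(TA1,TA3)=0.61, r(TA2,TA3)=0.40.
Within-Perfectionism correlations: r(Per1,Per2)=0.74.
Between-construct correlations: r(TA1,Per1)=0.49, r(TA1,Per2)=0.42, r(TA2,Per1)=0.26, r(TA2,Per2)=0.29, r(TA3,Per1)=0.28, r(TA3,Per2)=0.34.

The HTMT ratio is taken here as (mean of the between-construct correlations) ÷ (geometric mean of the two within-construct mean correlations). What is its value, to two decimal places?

Between-construct mean = 2.08/6 = 0.3467.
Mean within-TA = 1.55/3 = 0.5167; mean within-Per = 0.74/1 = 0.7400.
Geometric mean = √(0.5167 × 0.7400) = 0.6184.
HTMT = 0.3467 / 0.6184 = 0.56.

0.56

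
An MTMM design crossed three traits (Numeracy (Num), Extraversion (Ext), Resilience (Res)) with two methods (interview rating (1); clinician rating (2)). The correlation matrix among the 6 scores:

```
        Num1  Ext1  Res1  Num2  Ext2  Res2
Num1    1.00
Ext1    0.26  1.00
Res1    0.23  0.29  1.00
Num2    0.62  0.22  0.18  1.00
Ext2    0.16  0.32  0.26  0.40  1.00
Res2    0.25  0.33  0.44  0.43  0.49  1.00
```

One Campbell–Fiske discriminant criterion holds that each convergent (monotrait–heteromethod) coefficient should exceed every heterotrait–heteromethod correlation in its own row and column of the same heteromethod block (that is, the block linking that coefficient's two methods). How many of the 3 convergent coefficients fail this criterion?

Each convergent coefficient versus the relevant comparison correlations:
Num (methods 1·2): 0.62 vs {0.16, 0.22, 0.25, 0.18} → pass.
Ext (methods 1·2): 0.32 vs {0.22, 0.16, 0.33, 0.26} → fail.
Res (methods 1·2): 0.44 vs {0.18, 0.25, 0.26, 0.33} → pass.
1 of 3 fail.

1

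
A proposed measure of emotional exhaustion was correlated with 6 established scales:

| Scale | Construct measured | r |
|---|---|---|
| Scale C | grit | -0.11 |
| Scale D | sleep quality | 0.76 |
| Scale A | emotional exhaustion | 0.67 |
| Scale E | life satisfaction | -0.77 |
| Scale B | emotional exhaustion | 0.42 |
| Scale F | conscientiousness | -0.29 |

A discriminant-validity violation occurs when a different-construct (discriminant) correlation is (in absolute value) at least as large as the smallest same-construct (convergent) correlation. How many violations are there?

Convergent (same construct = emotional exhaustion): Scale A, Scale B.
Smallest convergent = 0.42. Discriminant |r|: 0.11, 0.76, 0.77, 0.29; count ≥ 0.42 → 2.

2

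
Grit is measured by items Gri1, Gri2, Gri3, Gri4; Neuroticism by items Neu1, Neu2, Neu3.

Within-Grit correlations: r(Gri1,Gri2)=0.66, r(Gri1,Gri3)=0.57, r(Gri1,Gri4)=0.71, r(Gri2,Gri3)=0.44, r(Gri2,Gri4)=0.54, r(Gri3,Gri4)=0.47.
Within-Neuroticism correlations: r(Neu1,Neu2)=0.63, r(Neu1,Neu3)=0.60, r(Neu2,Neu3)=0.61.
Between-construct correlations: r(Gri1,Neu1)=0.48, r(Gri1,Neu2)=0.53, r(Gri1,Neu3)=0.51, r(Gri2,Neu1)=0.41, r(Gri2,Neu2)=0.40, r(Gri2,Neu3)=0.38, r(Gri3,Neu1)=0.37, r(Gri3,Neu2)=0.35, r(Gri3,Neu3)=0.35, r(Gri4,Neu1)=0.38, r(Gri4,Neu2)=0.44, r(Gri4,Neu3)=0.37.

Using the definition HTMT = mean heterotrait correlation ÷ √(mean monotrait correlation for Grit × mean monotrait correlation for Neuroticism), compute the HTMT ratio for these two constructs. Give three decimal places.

0.704

Between-construct mean = 4.97/12 = 0.4142.
Mean within-Gri = 3.39/6 = 0.5650; mean within-Neu = 1.84/3 = 0.6133.
Geometric mean = √(0.5650 × 0.6133) = 0.5887.
HTMT = 0.4142 / 0.5887 = 0.704.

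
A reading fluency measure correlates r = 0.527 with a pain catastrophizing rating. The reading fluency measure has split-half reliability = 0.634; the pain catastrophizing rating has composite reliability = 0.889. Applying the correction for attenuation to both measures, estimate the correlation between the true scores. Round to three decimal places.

r_true = r_obs / √(r_xx · r_yy) = 0.527 / √(0.634 × 0.889) = 0.527 / √0.563626 = 0.527 / 0.7508 ≈ 0.702.

0.702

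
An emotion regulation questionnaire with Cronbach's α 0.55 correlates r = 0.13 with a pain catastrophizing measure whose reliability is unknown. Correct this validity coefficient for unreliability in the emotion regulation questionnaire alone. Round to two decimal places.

0.18

Single correction: r_c = r_obs / √r_xx = 0.13 / √0.55 = 0.13 / 0.7416 ≈ 0.18.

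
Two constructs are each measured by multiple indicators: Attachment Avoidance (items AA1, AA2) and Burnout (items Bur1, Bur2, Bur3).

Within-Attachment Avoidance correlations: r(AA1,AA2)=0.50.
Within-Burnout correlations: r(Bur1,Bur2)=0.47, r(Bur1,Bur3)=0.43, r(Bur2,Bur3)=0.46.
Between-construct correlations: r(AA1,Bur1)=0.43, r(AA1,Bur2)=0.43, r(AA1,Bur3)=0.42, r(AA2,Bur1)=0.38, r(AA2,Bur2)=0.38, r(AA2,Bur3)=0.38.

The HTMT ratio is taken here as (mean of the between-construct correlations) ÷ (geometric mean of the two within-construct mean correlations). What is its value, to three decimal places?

Mean heterotrait r = 2.42/6 = 0.4033.
Mean within-AA = 0.50/1 = 0.5000; mean within-Bur = 1.36/3 = 0.4533.
Geometric mean = √(0.5000 × 0.4533) = 0.4761.
HTMT = 0.4033 / 0.4761 = 0.847.

0.847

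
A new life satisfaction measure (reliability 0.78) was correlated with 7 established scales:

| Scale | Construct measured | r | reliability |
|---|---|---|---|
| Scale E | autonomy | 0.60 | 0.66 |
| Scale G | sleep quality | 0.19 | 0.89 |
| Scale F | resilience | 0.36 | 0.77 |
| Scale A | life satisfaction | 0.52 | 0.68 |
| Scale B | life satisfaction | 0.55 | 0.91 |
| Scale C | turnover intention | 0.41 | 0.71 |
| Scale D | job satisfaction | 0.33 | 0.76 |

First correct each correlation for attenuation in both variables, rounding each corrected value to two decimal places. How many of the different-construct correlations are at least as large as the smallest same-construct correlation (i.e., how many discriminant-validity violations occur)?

Disattenuated r (r / √(r_scale · r_new)):
  Scale E (disc): 0.60 / √(0.66·0.78) = 0.84
  Scale G (disc): 0.19 / √(0.89·0.78) = 0.23
  Scale F (disc): 0.36 / √(0.77·0.78) = 0.46
  Scale A (conv): 0.52 / √(0.68·0.78) = 0.71
  Scale B (conv): 0.55 / √(0.91·0.78) = 0.65
  Scale C (disc): 0.41 / √(0.71·0.78) = 0.55
  Scale D (disc): 0.33 / √(0.76·0.78) = 0.43
Smallest convergent = 0.65. Discriminant values: 0.84, 0.23, 0.46, 0.55, 0.43; count ≥ 0.65 → 1.

1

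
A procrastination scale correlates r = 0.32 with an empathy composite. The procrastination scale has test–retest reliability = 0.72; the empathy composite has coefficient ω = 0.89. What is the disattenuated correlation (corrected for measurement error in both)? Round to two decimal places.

r_true = r_obs / √(r_xx · r_yy) = 0.32 / √(0.72 × 0.89) = 0.32 / √0.6408 = 0.32 / 0.8005 ≈ 0.40.

0.40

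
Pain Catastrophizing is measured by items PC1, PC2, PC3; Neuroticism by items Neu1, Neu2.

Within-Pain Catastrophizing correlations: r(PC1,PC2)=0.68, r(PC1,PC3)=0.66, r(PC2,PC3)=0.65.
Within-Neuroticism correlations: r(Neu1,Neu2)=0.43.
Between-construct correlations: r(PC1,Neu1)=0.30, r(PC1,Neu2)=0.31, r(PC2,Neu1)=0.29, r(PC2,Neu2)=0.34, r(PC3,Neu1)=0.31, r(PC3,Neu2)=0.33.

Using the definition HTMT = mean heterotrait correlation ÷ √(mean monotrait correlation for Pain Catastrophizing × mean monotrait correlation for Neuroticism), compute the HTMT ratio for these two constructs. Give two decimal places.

Between-construct mean = 1.88/6 = 0.3133.
Mean within-PC = 1.99/3 = 0.6633; mean within-Neu = 0.43/1 = 0.4300.
Geometric mean = √(0.6633 × 0.4300) = 0.5341.
HTMT = 0.3133 / 0.5341 = 0.59.

0.59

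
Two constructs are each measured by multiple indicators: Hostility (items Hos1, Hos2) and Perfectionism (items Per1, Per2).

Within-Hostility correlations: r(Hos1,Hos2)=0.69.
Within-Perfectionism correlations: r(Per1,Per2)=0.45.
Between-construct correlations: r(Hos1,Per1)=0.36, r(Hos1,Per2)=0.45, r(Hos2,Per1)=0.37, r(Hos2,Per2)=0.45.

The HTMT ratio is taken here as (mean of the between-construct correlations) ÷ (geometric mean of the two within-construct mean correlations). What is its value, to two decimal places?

Between-construct mean = 1.63/4 = 0.4075.
Mean within-Hos = 0.69/1 = 0.6900; mean within-Per = 0.45/1 = 0.4500.
Geometric mean = √(0.6900 × 0.4500) = 0.5572.
HTMT = 0.4075 / 0.5572 = 0.73.

0.73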